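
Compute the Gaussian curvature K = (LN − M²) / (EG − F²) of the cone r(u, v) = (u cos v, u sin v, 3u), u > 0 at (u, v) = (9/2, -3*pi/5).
K = 0

Coefficients of the first fundamental form: E = 10, F = 0, G = u^2.
Coefficients of the second fundamental form: L = 0, M = 0, N = 3*sqrt(10)*u^2/(10*Abs(u)).
Assemble K = (LN − M²)/(EG − F²) = 0. At (u, v) = (9/2, -3*pi/5): K = 0.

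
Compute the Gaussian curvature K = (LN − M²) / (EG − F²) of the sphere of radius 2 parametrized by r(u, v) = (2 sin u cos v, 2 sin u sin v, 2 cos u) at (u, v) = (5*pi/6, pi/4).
K = 1/4

Coefficients of the first fundamental form: E = 4, F = 0, G = 4*sin(u)^2.
Coefficients of the second fundamental form: L = -2*sin(u)/Abs(sin(u)), M = 0, N = -2*sin(u)^3/Abs(sin(u)).
Assemble K = (LN − M²)/(EG − F²) = 1/4. At (u, v) = (5*pi/6, pi/4): K = 1/4.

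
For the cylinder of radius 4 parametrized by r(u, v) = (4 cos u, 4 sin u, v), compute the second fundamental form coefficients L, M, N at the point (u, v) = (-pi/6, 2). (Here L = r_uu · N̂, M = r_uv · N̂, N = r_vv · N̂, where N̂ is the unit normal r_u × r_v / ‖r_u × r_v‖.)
L = -4;  M = 0;  N = 0

Compute the unit normal N̂(u, v) = (cos(u), sin(u), 0), and the second partials r_uu, r_uv, r_vv. Take dot products:
  L(u, v) = r_uu · N̂ = -4,
  M(u, v) = r_uv · N̂ = 0,
  N(u, v) = r_vv · N̂ = 0.
Evaluating at (u, v) = (-pi/6, 2):
  L = -4, M = 0, N = 0.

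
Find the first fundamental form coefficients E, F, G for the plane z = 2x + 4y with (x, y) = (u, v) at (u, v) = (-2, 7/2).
E = 5;  F = 8;  G = 17

Partials: r_u = (1, 0, 2), r_v = (0, 1, 4). As functions of (u, v):
  E = r_u · r_u = 5,
  F = r_u · r_v = 8,
  G = r_v · r_v = 17.
Evaluating at (u, v) = (-2, 7/2): E = 5, F = 8, G = 17.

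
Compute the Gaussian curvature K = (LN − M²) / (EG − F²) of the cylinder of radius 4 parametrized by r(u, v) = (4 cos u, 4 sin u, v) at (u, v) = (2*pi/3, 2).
K = 0

Coefficients of the first fundamental form: E = 16, F = 0, G = 1.
Coefficients of the second fundamental form: L = -4, M = 0, N = 0.
Assemble K = (LN − M²)/(EG − F²) = 0. At (u, v) = (2*pi/3, 2): K = 0.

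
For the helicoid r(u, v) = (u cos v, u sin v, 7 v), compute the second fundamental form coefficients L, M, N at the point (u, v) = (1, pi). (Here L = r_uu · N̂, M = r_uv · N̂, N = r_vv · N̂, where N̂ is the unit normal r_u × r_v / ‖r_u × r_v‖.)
L = 0;  M = -7*sqrt(2)/10;  N = 0

Compute the unit normal N̂(u, v) = (7*sin(v)/sqrt(u^2 + 49), -7*cos(v)/sqrt(u^2 + 49), u/sqrt(u^2 + 49)), and the second partials r_uu, r_uv, r_vv. Take dot products:
  L(u, v) = r_uu · N̂ = 0,
  M(u, v) = r_uv · N̂ = -7/sqrt(u^2 + 49),
  N(u, v) = r_vv · N̂ = 0.
Evaluating at (u, v) = (1, pi):
  L = 0, M = -7*sqrt(2)/10, N = 0.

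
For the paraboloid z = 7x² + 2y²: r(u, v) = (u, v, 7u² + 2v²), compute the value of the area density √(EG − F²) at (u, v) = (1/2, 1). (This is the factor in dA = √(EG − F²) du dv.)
√(EG − F²)|_{(1/2, 1)} = sqrt(66)

E = 196*u^2 + 1, F = 56*u*v, G = 16*v^2 + 1, so EG − F² = 196*u^2 + 16*v^2 + 1. Taking the positive square root: √(EG − F²) = sqrt(196*u^2 + 16*v^2 + 1). At (u, v) = (1/2, 1): sqrt(66).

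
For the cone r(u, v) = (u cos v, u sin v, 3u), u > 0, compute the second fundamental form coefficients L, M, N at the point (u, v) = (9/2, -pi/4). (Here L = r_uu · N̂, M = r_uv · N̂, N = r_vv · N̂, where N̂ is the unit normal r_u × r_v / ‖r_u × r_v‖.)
L = 0;  M = 0;  N = 27*sqrt(10)/20

Compute the unit normal N̂(u, v) = (-3*sqrt(10)*u*cos(v)/(10*Abs(u)), -3*sqrt(10)*u*sin(v)/(10*Abs(u)), sqrt(10)*u/(10*Abs(u))), and the second partials r_uu, r_uv, r_vv. Take dot products:
  L(u, v) = r_uu · N̂ = 0,
  M(u, v) = r_uv · N̂ = 0,
  N(u, v) = r_vv · N̂ = 3*sqrt(10)*u^2/(10*Abs(u)).
Evaluating at (u, v) = (9/2, -pi/4):
  L = 0, M = 0, N = 27*sqrt(10)/20.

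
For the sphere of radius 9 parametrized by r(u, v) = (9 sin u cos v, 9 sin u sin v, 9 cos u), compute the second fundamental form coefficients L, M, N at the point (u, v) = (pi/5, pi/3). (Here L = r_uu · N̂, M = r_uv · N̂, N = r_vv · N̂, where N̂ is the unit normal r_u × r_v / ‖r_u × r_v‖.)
L = -9;  M = 0;  N = -45/8 + 9*sqrt(5)/8

Compute the unit normal N̂(u, v) = (sin(u)^2*cos(v)/Abs(sin(u)), sin(u)^2*sin(v)/Abs(sin(u)), sin(2*u)/(2*Abs(sin(u)))), and the second partials r_uu, r_uv, r_vv. Take dot products:
  L(u, v) = r_uu · N̂ = -9*sin(u)/Abs(sin(u)),
  M(u, v) = r_uv · N̂ = 0,
  N(u, v) = r_vv · N̂ = -9*sin(u)^3/Abs(sin(u)).
Evaluating at (u, v) = (pi/5, pi/3):
  L = -9, M = 0, N = -45/8 + 9*sqrt(5)/8.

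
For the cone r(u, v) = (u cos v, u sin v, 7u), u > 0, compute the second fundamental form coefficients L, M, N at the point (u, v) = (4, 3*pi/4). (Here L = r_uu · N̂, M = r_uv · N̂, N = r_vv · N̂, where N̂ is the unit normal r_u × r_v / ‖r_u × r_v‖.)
L = 0;  M = 0;  N = 14*sqrt(2)/5

Compute the unit normal N̂(u, v) = (-7*sqrt(2)*u*cos(v)/(10*Abs(u)), -7*sqrt(2)*u*sin(v)/(10*Abs(u)), sqrt(2)*u/(10*Abs(u))), and the second partials r_uu, r_uv, r_vv. Take dot products:
  L(u, v) = r_uu · N̂ = 0,
  M(u, v) = r_uv · N̂ = 0,
  N(u, v) = r_vv · N̂ = 7*sqrt(2)*u^2/(10*Abs(u)).
Evaluating at (u, v) = (4, 3*pi/4):
  L = 0, M = 0, N = 14*sqrt(2)/5.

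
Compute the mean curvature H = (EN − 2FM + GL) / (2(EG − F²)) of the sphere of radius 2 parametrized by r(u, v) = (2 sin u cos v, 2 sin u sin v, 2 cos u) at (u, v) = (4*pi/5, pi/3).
H = -1/2

With E = 4, F = 0, G = 4*sin(u)^2, L = -2*sin(u)/Abs(sin(u)), M = 0, N = -2*sin(u)^3/Abs(sin(u)), assemble
  H = (EN − 2FM + GL) / (2(EG − F²)) = -sin(u)/(2*Abs(sin(u))).
At (u, v) = (4*pi/5, pi/3): H = -1/2.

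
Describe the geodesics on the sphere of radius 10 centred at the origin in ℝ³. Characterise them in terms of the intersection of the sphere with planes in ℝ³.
Geodesics on the sphere of radius 10 are great circles — circles of radius 10 obtained as the intersection of the sphere with planes through the origin (the centre of the sphere).

A curve α(t) of nonzero constant speed on the sphere of radius 10 is a geodesic iff its acceleration α̈ is everywhere normal to the surface, i.e. parallel to the radial vector α(t). Then d/dt(α × α̇) = α̇ × α̇ + α × α̈ = 0, so α × α̇ is a constant vector n ≠ 0 and α(t) · n = 0 for all t: α lies in the plane through the origin with normal n. The intersection of that plane with the sphere is a circle of radius 10 (a great circle). Conversely, a great circle traversed at constant speed has centripetal acceleration pointing at the origin, hence normal to the sphere, so every great circle is a geodesic.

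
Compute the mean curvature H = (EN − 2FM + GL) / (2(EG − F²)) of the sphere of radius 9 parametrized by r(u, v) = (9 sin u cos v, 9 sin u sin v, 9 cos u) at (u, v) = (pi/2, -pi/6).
H = -1/9

With E = 81, F = 0, G = 81*sin(u)^2, L = -9*sin(u)/Abs(sin(u)), M = 0, N = -9*sin(u)^3/Abs(sin(u)), assemble
  H = (EN − 2FM + GL) / (2(EG − F²)) = -sin(u)/(9*Abs(sin(u))).
At (u, v) = (pi/2, -pi/6): H = -1/9.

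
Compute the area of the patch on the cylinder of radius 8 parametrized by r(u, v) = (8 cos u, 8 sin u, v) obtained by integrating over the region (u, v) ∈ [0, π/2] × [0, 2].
Area = 8*pi

Area = ∫∫ √(EG − F²) du dv with √(EG − F²) = 8. Integrating over [0, π/2] × [0, 2] gives 8*pi.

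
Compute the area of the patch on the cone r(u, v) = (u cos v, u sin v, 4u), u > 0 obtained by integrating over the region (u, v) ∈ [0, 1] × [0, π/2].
Area = sqrt(17)*pi/4

Area = ∫∫ √(EG − F²) du dv with √(EG − F²) = sqrt(17)*Abs(u). Integrating over [0, 1] × [0, π/2] gives sqrt(17)*pi/4.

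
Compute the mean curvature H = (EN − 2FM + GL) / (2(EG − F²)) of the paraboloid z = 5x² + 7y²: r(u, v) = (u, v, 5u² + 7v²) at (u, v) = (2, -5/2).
H = 993*sqrt(1626)/293764

With E = 100*u^2 + 1, F = 140*u*v, G = 196*v^2 + 1, L = 10/sqrt(100*u^2 + 196*v^2 + 1), M = 0, N = 14/sqrt(100*u^2 + 196*v^2 + 1), assemble
  H = (EN − 2FM + GL) / (2(EG − F²)) = 4*(175*u^2 + 245*v^2 + 3)/(100*u^2 + 196*v^2 + 1)^(3/2).
At (u, v) = (2, -5/2): H = 993*sqrt(1626)/293764.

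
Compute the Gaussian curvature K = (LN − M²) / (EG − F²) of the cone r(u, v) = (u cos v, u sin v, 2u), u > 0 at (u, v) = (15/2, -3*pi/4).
K = 0

Coefficients of the first fundamental form: E = 5, F = 0, G = u^2.
Coefficients of the second fundamental form: L = 0, M = 0, N = 2*sqrt(5)*u^2/(5*Abs(u)).
Assemble K = (LN − M²)/(EG − F²) = 0. At (u, v) = (15/2, -3*pi/4): K = 0.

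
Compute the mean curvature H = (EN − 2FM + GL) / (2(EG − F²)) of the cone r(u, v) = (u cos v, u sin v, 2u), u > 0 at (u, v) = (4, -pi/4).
H = sqrt(5)/20

With E = 5, F = 0, G = u^2, L = 0, M = 0, N = 2*sqrt(5)*u^2/(5*Abs(u)), assemble
  H = (EN − 2FM + GL) / (2(EG − F²)) = sqrt(5)/(5*Abs(u)).
At (u, v) = (4, -pi/4): H = sqrt(5)/20.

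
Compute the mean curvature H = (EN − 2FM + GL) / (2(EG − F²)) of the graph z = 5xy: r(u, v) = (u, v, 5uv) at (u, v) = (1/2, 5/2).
H = -625*sqrt(654)/213858

With E = 25*v^2 + 1, F = 25*u*v, G = 25*u^2 + 1, L = 0, M = 5/sqrt(25*u^2 + 25*v^2 + 1), N = 0, assemble
  H = (EN − 2FM + GL) / (2(EG − F²)) = -125*u*v/(25*u^2 + 25*v^2 + 1)^(3/2).
At (u, v) = (1/2, 5/2): H = -625*sqrt(654)/213858.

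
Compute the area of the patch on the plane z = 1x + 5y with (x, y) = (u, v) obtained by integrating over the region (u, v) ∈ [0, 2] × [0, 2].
Area = 12*sqrt(3)

Area = ∫∫ √(EG − F²) du dv with √(EG − F²) = 3*sqrt(3). Integrating over [0, 2] × [0, 2] gives 12*sqrt(3).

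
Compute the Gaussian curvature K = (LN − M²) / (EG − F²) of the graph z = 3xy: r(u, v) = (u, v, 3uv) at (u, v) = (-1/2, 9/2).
K = -36/137641

Coefficients of the first fundamental form: E = 9*v^2 + 1, F = 9*u*v, G = 9*u^2 + 1.
Coefficients of the second fundamental form: L = 0, M = 3/sqrt(9*u^2 + 9*v^2 + 1), N = 0.
Assemble K = (LN − M²)/(EG − F²) = -9/(81*u^4 + 162*u^2*v^2 + 18*u^2 + 81*v^4 + 18*v^2 + 1). At (u, v) = (-1/2, 9/2): K = -36/137641.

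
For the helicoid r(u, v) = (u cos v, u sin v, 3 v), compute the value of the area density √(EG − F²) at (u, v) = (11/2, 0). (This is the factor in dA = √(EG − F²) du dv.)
√(EG − F²)|_{(11/2, 0)} = sqrt(157)/2

E = 1, F = 0, G = u^2 + 9, so EG − F² = u^2 + 9. Taking the positive square root: √(EG − F²) = sqrt(u^2 + 9). At (u, v) = (11/2, 0): sqrt(157)/2.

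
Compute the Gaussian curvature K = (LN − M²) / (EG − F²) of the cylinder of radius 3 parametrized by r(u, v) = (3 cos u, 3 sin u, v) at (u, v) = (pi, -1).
K = 0

Coefficients of the first fundamental form: E = 9, F = 0, G = 1.
Coefficients of the second fundamental form: L = -3, M = 0, N = 0.
Assemble K = (LN − M²)/(EG − F²) = 0. At (u, v) = (pi, -1): K = 0.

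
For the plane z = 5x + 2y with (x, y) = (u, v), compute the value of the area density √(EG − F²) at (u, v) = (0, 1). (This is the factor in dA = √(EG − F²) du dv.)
√(EG − F²)|_{(0, 1)} = sqrt(30)

E = 26, F = 10, G = 5, so EG − F² = 30. Taking the positive square root: √(EG − F²) = sqrt(30). At (u, v) = (0, 1): sqrt(30).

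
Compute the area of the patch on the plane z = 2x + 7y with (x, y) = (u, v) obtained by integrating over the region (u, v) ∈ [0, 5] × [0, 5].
Area = 75*sqrt(6)

Area = ∫∫ √(EG − F²) du dv with √(EG − F²) = 3*sqrt(6). Integrating over [0, 5] × [0, 5] gives 75*sqrt(6).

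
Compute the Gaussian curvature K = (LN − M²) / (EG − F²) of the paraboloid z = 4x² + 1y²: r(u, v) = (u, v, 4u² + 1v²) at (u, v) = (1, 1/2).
K = 4/1089

Coefficients of the first fundamental form: E = 64*u^2 + 1, F = 16*u*v, G = 4*v^2 + 1.
Coefficients of the second fundamental form: L = 8/sqrt(64*u^2 + 4*v^2 + 1), M = 0, N = 2/sqrt(64*u^2 + 4*v^2 + 1).
Assemble K = (LN − M²)/(EG − F²) = 16/(4096*u^4 + 512*u^2*v^2 + 128*u^2 + 16*v^4 + 8*v^2 + 1). At (u, v) = (1, 1/2): K = 4/1089.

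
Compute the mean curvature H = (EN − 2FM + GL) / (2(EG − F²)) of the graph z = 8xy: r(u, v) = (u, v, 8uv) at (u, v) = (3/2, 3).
H = -2304*sqrt(721)/519841

With E = 64*v^2 + 1, F = 64*u*v, G = 64*u^2 + 1, L = 0, M = 8/sqrt(64*u^2 + 64*v^2 + 1), N = 0, assemble
  H = (EN − 2FM + GL) / (2(EG − F²)) = -512*u*v/(64*u^2 + 64*v^2 + 1)^(3/2).
At (u, v) = (3/2, 3): H = -2304*sqrt(721)/519841.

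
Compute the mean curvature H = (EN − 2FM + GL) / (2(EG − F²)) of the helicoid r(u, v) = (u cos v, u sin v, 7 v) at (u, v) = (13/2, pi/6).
H = 0

With E = 1, F = 0, G = u^2 + 49, L = 0, M = -7/sqrt(u^2 + 49), N = 0, assemble
  H = (EN − 2FM + GL) / (2(EG − F²)) = 0.
At (u, v) = (13/2, pi/6): H = 0.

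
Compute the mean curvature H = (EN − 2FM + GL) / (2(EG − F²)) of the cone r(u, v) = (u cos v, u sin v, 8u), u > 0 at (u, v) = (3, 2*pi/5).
H = 4*sqrt(65)/195

With E = 65, F = 0, G = u^2, L = 0, M = 0, N = 8*sqrt(65)*u^2/(65*Abs(u)), assemble
  H = (EN − 2FM + GL) / (2(EG − F²)) = 4*sqrt(65)/(65*Abs(u)).
At (u, v) = (3, 2*pi/5): H = 4*sqrt(65)/195.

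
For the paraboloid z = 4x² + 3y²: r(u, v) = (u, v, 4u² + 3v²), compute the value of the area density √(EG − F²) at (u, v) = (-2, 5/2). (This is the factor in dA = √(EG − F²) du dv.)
√(EG − F²)|_{(-2, 5/2)} = sqrt(482)

E = 64*u^2 + 1, F = 48*u*v, G = 36*v^2 + 1, so EG − F² = 64*u^2 + 36*v^2 + 1. Taking the positive square root: √(EG − F²) = sqrt(64*u^2 + 36*v^2 + 1). At (u, v) = (-2, 5/2): sqrt(482).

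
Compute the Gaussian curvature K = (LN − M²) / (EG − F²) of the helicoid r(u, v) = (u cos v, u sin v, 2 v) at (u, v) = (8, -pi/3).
K = -1/1156

Coefficients of the first fundamental form: E = 1, F = 0, G = u^2 + 4.
Coefficients of the second fundamental form: L = 0, M = -2/sqrt(u^2 + 4), N = 0.
Assemble K = (LN − M²)/(EG − F²) = -4/(u^2 + 4)^2. At (u, v) = (8, -pi/3): K = -1/1156.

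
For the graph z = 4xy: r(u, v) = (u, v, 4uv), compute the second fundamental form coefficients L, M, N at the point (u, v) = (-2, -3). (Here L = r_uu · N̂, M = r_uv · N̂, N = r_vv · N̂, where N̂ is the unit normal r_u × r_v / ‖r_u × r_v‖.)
L = 0;  M = 4*sqrt(209)/209;  N = 0

Compute the unit normal N̂(u, v) = (-4*v/sqrt(16*u^2 + 16*v^2 + 1), -4*u/sqrt(16*u^2 + 16*v^2 + 1), 1/sqrt(16*u^2 + 16*v^2 + 1)), and the second partials r_uu, r_uv, r_vv. Take dot products:
  L(u, v) = r_uu · N̂ = 0,
  M(u, v) = r_uv · N̂ = 4/sqrt(16*u^2 + 16*v^2 + 1),
  N(u, v) = r_vv · N̂ = 0.
Evaluating at (u, v) = (-2, -3):
  L = 0, M = 4*sqrt(209)/209, N = 0.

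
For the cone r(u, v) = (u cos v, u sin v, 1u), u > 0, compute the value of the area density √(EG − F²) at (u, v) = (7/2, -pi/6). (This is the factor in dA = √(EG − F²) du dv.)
√(EG − F²)|_{(7/2, -pi/6)} = 7*sqrt(2)/2

E = 2, F = 0, G = u^2, so EG − F² = 2*u^2. Taking the positive square root: √(EG − F²) = sqrt(2)*Abs(u). At (u, v) = (7/2, -pi/6): 7*sqrt(2)/2.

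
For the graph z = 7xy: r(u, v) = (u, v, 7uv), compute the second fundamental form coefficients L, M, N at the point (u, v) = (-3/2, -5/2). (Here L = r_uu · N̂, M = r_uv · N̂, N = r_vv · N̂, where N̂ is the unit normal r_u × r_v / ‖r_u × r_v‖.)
L = 0;  M = 7*sqrt(1670)/835;  N = 0

Compute the unit normal N̂(u, v) = (-7*v/sqrt(49*u^2 + 49*v^2 + 1), -7*u/sqrt(49*u^2 + 49*v^2 + 1), 1/sqrt(49*u^2 + 49*v^2 + 1)), and the second partials r_uu, r_uv, r_vv. Take dot products:
  L(u, v) = r_uu · N̂ = 0,
  M(u, v) = r_uv · N̂ = 7/sqrt(49*u^2 + 49*v^2 + 1),
  N(u, v) = r_vv · N̂ = 0.
Evaluating at (u, v) = (-3/2, -5/2):
  L = 0, M = 7*sqrt(1670)/835, N = 0.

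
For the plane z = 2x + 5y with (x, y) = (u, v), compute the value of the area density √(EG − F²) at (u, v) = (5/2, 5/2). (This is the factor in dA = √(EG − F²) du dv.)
√(EG − F²)|_{(5/2, 5/2)} = sqrt(30)

E = 5, F = 10, G = 26, so EG − F² = 30. Taking the positive square root: √(EG − F²) = sqrt(30). At (u, v) = (5/2, 5/2): sqrt(30).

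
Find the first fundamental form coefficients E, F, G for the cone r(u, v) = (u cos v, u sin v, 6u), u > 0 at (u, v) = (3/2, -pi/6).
E = 37;  F = 0;  G = 9/4

Partials: r_u = (cos(v), sin(v), 6), r_v = (-u*sin(v), u*cos(v), 0). As functions of (u, v):
  E = r_u · r_u = 37,
  F = r_u · r_v = 0,
  G = r_v · r_v = u^2.
Evaluating at (u, v) = (3/2, -pi/6): E = 37, F = 0, G = 9/4.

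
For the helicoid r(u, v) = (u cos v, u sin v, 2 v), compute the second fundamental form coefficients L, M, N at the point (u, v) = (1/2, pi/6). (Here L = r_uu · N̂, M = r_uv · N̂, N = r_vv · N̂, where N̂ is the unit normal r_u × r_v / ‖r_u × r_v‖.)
L = 0;  M = -4*sqrt(17)/17;  N = 0

Compute the unit normal N̂(u, v) = (2*sin(v)/sqrt(u^2 + 4), -2*cos(v)/sqrt(u^2 + 4), u/sqrt(u^2 + 4)), and the second partials r_uu, r_uv, r_vv. Take dot products:
  L(u, v) = r_uu · N̂ = 0,
  M(u, v) = r_uv · N̂ = -2/sqrt(u^2 + 4),
  N(u, v) = r_vv · N̂ = 0.
Evaluating at (u, v) = (1/2, pi/6):
  L = 0, M = -4*sqrt(17)/17, N = 0.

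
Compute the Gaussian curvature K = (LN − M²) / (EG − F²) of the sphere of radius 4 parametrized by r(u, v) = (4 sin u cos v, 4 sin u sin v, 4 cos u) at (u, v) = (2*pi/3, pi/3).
K = 1/16

Coefficients of the first fundamental form: E = 16, F = 0, G = 16*sin(u)^2.
Coefficients of the second fundamental form: L = -4*sin(u)/Abs(sin(u)), M = 0, N = -4*sin(u)^3/Abs(sin(u)).
Assemble K = (LN − M²)/(EG − F²) = 1/16. At (u, v) = (2*pi/3, pi/3): K = 1/16.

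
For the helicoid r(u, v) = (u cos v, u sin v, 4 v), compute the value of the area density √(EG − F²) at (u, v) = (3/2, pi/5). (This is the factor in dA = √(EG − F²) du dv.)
√(EG − F²)|_{(3/2, pi/5)} = sqrt(73)/2

E = 1, F = 0, G = u^2 + 16, so EG − F² = u^2 + 16. Taking the positive square root: √(EG − F²) = sqrt(u^2 + 16). At (u, v) = (3/2, pi/5): sqrt(73)/2.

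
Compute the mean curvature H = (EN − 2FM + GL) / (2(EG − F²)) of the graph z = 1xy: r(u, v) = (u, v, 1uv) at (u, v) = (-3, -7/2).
H = -84*sqrt(89)/7921

With E = v^2 + 1, F = u*v, G = u^2 + 1, L = 0, M = 1/sqrt(u^2 + v^2 + 1), N = 0, assemble
  H = (EN − 2FM + GL) / (2(EG − F²)) = -u*v/(u^2 + v^2 + 1)^(3/2).
At (u, v) = (-3, -7/2): H = -84*sqrt(89)/7921.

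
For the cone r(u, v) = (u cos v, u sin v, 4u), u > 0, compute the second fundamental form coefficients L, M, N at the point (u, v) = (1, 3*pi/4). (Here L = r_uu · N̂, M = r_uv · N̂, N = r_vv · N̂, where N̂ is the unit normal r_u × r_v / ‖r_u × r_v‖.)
L = 0;  M = 0;  N = 4*sqrt(17)/17

Compute the unit normal N̂(u, v) = (-4*sqrt(17)*u*cos(v)/(17*Abs(u)), -4*sqrt(17)*u*sin(v)/(17*Abs(u)), sqrt(17)*u/(17*Abs(u))), and the second partials r_uu, r_uv, r_vv. Take dot products:
  L(u, v) = r_uu · N̂ = 0,
  M(u, v) = r_uv · N̂ = 0,
  N(u, v) = r_vv · N̂ = 4*sqrt(17)*u^2/(17*Abs(u)).
Evaluating at (u, v) = (1, 3*pi/4):
  L = 0, M = 0, N = 4*sqrt(17)/17.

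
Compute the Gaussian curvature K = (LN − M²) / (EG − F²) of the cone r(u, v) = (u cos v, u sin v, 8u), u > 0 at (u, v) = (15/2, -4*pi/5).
K = 0

Coefficients of the first fundamental form: E = 65, F = 0, G = u^2.
Coefficients of the second fundamental form: L = 0, M = 0, N = 8*sqrt(65)*u^2/(65*Abs(u)).
Assemble K = (LN − M²)/(EG − F²) = 0. At (u, v) = (15/2, -4*pi/5): K = 0.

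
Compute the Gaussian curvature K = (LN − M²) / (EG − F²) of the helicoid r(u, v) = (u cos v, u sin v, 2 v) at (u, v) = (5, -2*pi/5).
K = -4/841

Coefficients of the first fundamental form: E = 1, F = 0, G = u^2 + 4.
Coefficients of the second fundamental form: L = 0, M = -2/sqrt(u^2 + 4), N = 0.
Assemble K = (LN − M²)/(EG − F²) = -4/(u^2 + 4)^2. At (u, v) = (5, -2*pi/5): K = -4/841.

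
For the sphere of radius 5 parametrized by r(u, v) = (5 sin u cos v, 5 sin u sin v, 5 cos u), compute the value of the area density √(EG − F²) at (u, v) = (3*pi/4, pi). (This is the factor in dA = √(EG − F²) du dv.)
√(EG − F²)|_{(3*pi/4, pi)} = 25*sqrt(2)/2

E = 25, F = 0, G = 25*sin(u)^2, so EG − F² = 625*sin(u)^2. Taking the positive square root: √(EG − F²) = 25*Abs(sin(u)). At (u, v) = (3*pi/4, pi): 25*sqrt(2)/2.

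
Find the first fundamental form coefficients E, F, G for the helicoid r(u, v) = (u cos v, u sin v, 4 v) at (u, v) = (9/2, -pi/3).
E = 1;  F = 0;  G = 145/4

Partials: r_u = (cos(v), sin(v), 0), r_v = (-u*sin(v), u*cos(v), 4). As functions of (u, v):
  E = r_u · r_u = 1,
  F = r_u · r_v = 0,
  G = r_v · r_v = u^2 + 16.
Evaluating at (u, v) = (9/2, -pi/3): E = 1, F = 0, G = 145/4.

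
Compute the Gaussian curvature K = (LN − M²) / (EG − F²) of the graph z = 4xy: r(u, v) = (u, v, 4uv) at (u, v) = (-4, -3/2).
K = -16/85849

Coefficients of the first fundamental form: E = 16*v^2 + 1, F = 16*u*v, G = 16*u^2 + 1.
Coefficients of the second fundamental form: L = 0, M = 4/sqrt(16*u^2 + 16*v^2 + 1), N = 0.
Assemble K = (LN − M²)/(EG − F²) = -16/(256*u^4 + 512*u^2*v^2 + 32*u^2 + 256*v^4 + 32*v^2 + 1). At (u, v) = (-4, -3/2): K = -16/85849.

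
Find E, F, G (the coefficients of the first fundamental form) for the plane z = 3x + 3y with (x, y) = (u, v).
E = 10;  F = 9;  G = 10

Compute partials: r_u = (1, 0, 3), r_v = (0, 1, 3). Then
  E = r_u · r_u = 10,
  F = r_u · r_v = 9,
  G = r_v · r_v = 10.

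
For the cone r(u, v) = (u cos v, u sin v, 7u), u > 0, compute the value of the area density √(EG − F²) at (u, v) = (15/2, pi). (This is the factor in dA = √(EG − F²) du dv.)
√(EG − F²)|_{(15/2, pi)} = 75*sqrt(2)/2

E = 50, F = 0, G = u^2, so EG − F² = 50*u^2. Taking the positive square root: √(EG − F²) = 5*sqrt(2)*Abs(u). At (u, v) = (15/2, pi): 75*sqrt(2)/2.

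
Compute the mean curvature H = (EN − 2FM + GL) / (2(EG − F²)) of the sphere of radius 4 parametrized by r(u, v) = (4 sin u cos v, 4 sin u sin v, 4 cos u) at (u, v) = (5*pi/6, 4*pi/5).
H = -1/4

With E = 16, F = 0, G = 16*sin(u)^2, L = -4*sin(u)/Abs(sin(u)), M = 0, N = -4*sin(u)^3/Abs(sin(u)), assemble
  H = (EN − 2FM + GL) / (2(EG − F²)) = -sin(u)/(4*Abs(sin(u))).
At (u, v) = (5*pi/6, 4*pi/5): H = -1/4.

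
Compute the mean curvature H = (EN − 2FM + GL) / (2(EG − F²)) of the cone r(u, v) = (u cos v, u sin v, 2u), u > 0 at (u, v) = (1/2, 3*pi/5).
H = 2*sqrt(5)/5

With E = 5, F = 0, G = u^2, L = 0, M = 0, N = 2*sqrt(5)*u^2/(5*Abs(u)), assemble
  H = (EN − 2FM + GL) / (2(EG − F²)) = sqrt(5)/(5*Abs(u)).
At (u, v) = (1/2, 3*pi/5): H = 2*sqrt(5)/5.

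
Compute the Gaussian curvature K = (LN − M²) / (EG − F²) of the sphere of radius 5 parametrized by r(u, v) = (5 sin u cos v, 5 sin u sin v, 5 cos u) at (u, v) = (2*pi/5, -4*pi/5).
K = 1/25

Coefficients of the first fundamental form: E = 25, F = 0, G = 25*sin(u)^2.
Coefficients of the second fundamental form: L = -5*sin(u)/Abs(sin(u)), M = 0, N = -5*sin(u)^3/Abs(sin(u)).
Assemble K = (LN − M²)/(EG − F²) = 1/25. At (u, v) = (2*pi/5, -4*pi/5): K = 1/25.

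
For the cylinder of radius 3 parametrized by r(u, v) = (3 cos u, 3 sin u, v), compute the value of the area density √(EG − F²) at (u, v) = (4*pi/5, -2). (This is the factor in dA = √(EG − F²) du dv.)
√(EG − F²)|_{(4*pi/5, -2)} = 3

E = 9, F = 0, G = 1, so EG − F² = 9. Taking the positive square root: √(EG − F²) = 3. At (u, v) = (4*pi/5, -2): 3.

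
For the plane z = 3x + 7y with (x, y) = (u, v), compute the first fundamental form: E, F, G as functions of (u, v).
E = 10;  F = 21;  G = 50

Compute partials: r_u = (1, 0, 3), r_v = (0, 1, 7). Then
  E = r_u · r_u = 10,
  F = r_u · r_v = 21,
  G = r_v · r_v = 50.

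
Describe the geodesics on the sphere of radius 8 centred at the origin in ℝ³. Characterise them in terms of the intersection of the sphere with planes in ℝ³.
Geodesics on the sphere of radius 8 are great circles — circles of radius 8 obtained as the intersection of the sphere with planes through the origin (the centre of the sphere).

A curve α(t) of nonzero constant speed on the sphere of radius 8 is a geodesic iff its acceleration α̈ is everywhere normal to the surface, i.e. parallel to the radial vector α(t). Then d/dt(α × α̇) = α̇ × α̇ + α × α̈ = 0, so α × α̇ is a constant vector n ≠ 0 and α(t) · n = 0 for all t: α lies in the plane through the origin with normal n. The intersection of that plane with the sphere is a circle of radius 8 (a great circle). Conversely, a great circle traversed at constant speed has centripetal acceleration pointing at the origin, hence normal to the sphere, so every great circle is a geodesic.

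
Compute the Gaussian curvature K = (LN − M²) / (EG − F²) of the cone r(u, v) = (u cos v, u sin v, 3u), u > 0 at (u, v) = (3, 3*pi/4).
K = 0

Coefficients of the first fundamental form: E = 10, F = 0, G = u^2.
Coefficients of the second fundamental form: L = 0, M = 0, N = 3*sqrt(10)*u^2/(10*Abs(u)).
Assemble K = (LN − M²)/(EG − F²) = 0. At (u, v) = (3, 3*pi/4): K = 0.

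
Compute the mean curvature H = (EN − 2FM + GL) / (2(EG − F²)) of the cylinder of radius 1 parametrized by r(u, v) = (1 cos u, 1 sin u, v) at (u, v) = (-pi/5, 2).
H = -1/2

With E = 1, F = 0, G = 1, L = -1, M = 0, N = 0, assemble
  H = (EN − 2FM + GL) / (2(EG − F²)) = -1/2.
At (u, v) = (-pi/5, 2): H = -1/2.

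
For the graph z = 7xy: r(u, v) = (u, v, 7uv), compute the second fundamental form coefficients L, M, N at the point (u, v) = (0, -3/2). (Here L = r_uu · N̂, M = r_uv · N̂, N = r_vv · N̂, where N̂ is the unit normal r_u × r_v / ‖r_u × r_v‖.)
L = 0;  M = 14*sqrt(445)/445;  N = 0

Compute the unit normal N̂(u, v) = (-7*v/sqrt(49*u^2 + 49*v^2 + 1), -7*u/sqrt(49*u^2 + 49*v^2 + 1), 1/sqrt(49*u^2 + 49*v^2 + 1)), and the second partials r_uu, r_uv, r_vv. Take dot products:
  L(u, v) = r_uu · N̂ = 0,
  M(u, v) = r_uv · N̂ = 7/sqrt(49*u^2 + 49*v^2 + 1),
  N(u, v) = r_vv · N̂ = 0.
Evaluating at (u, v) = (0, -3/2):
  L = 0, M = 14*sqrt(445)/445, N = 0.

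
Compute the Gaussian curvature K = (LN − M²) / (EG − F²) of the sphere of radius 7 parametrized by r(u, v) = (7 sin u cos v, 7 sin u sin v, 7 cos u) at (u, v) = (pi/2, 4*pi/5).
K = 1/49

Coefficients of the first fundamental form: E = 49, F = 0, G = 49*sin(u)^2.
Coefficients of the second fundamental form: L = -7*sin(u)/Abs(sin(u)), M = 0, N = -7*sin(u)^3/Abs(sin(u)).
Assemble K = (LN − M²)/(EG − F²) = 1/49. At (u, v) = (pi/2, 4*pi/5): K = 1/49.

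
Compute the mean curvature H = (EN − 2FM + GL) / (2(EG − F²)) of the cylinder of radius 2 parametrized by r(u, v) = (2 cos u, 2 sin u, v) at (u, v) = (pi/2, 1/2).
H = -1/4

With E = 4, F = 0, G = 1, L = -2, M = 0, N = 0, assemble
  H = (EN − 2FM + GL) / (2(EG − F²)) = -1/4.
At (u, v) = (pi/2, 1/2): H = -1/4.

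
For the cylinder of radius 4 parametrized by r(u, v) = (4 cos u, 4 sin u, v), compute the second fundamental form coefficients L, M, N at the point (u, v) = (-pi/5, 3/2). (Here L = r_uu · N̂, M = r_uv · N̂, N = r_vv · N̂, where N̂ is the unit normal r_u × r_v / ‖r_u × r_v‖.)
L = -4;  M = 0;  N = 0

Compute the unit normal N̂(u, v) = (cos(u), sin(u), 0), and the second partials r_uu, r_uv, r_vv. Take dot products:
  L(u, v) = r_uu · N̂ = -4,
  M(u, v) = r_uv · N̂ = 0,
  N(u, v) = r_vv · N̂ = 0.
Evaluating at (u, v) = (-pi/5, 3/2):
  L = -4, M = 0, N = 0.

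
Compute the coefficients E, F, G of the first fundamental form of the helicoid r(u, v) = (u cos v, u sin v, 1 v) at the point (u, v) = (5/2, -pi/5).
E = 1;  F = 0;  G = 29/4

Partials: r_u = (cos(v), sin(v), 0), r_v = (-u*sin(v), u*cos(v), 1). As functions of (u, v):
  E = r_u · r_u = 1,
  F = r_u · r_v = 0,
  G = r_v · r_v = u^2 + 1.
Evaluating at (u, v) = (5/2, -pi/5): E = 1, F = 0, G = 29/4.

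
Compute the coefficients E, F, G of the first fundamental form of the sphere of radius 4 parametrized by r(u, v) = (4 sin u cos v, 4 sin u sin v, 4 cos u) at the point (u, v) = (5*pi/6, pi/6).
E = 16;  F = 0;  G = 4

Partials: r_u = (4*cos(u)*cos(v), 4*sin(v)*cos(u), -4*sin(u)), r_v = (-4*sin(u)*sin(v), 4*sin(u)*cos(v), 0). As functions of (u, v):
  E = r_u · r_u = 16,
  F = r_u · r_v = 0,
  G = r_v · r_v = 16*sin(u)^2.
Evaluating at (u, v) = (5*pi/6, pi/6): E = 16, F = 0, G = 4.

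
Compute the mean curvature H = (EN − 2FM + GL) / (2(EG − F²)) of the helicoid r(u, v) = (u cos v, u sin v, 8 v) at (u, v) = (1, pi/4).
H = 0

With E = 1, F = 0, G = u^2 + 64, L = 0, M = -8/sqrt(u^2 + 64), N = 0, assemble
  H = (EN − 2FM + GL) / (2(EG − F²)) = 0.
At (u, v) = (1, pi/4): H = 0.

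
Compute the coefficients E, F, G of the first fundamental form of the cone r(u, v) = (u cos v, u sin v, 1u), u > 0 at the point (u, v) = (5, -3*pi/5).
E = 2;  F = 0;  G = 25

Partials: r_u = (cos(v), sin(v), 1), r_v = (-u*sin(v), u*cos(v), 0). As functions of (u, v):
  E = r_u · r_u = 2,
  F = r_u · r_v = 0,
  G = r_v · r_v = u^2.
Evaluating at (u, v) = (5, -3*pi/5): E = 2, F = 0, G = 25.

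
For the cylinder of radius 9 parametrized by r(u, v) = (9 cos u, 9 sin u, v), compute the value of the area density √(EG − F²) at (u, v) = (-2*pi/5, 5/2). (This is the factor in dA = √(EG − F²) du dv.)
√(EG − F²)|_{(-2*pi/5, 5/2)} = 9

E = 81, F = 0, G = 1, so EG − F² = 81. Taking the positive square root: √(EG − F²) = 9. At (u, v) = (-2*pi/5, 5/2): 9.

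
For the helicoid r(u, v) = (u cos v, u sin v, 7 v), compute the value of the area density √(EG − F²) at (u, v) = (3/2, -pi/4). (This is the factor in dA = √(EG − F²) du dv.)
√(EG − F²)|_{(3/2, -pi/4)} = sqrt(205)/2

E = 1, F = 0, G = u^2 + 49, so EG − F² = u^2 + 49. Taking the positive square root: √(EG − F²) = sqrt(u^2 + 49). At (u, v) = (3/2, -pi/4): sqrt(205)/2.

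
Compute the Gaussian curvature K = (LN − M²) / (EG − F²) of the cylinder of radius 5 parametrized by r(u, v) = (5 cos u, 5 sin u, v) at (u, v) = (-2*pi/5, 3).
K = 0

Coefficients of the first fundamental form: E = 25, F = 0, G = 1.
Coefficients of the second fundamental form: L = -5, M = 0, N = 0.
Assemble K = (LN − M²)/(EG − F²) = 0. At (u, v) = (-2*pi/5, 3): K = 0.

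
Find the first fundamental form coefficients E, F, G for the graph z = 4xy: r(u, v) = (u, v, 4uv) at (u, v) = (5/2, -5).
E = 401;  F = -200;  G = 101

Partials: r_u = (1, 0, 4*v), r_v = (0, 1, 4*u). As functions of (u, v):
  E = r_u · r_u = 16*v^2 + 1,
  F = r_u · r_v = 16*u*v,
  G = r_v · r_v = 16*u^2 + 1.
Evaluating at (u, v) = (5/2, -5): E = 401, F = -200, G = 101.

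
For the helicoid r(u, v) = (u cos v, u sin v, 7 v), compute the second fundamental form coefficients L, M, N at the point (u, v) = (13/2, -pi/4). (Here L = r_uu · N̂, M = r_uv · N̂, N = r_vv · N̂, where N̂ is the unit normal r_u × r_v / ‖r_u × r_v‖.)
L = 0;  M = -14*sqrt(365)/365;  N = 0

Compute the unit normal N̂(u, v) = (7*sin(v)/sqrt(u^2 + 49), -7*cos(v)/sqrt(u^2 + 49), u/sqrt(u^2 + 49)), and the second partials r_uu, r_uv, r_vv. Take dot products:
  L(u, v) = r_uu · N̂ = 0,
  M(u, v) = r_uv · N̂ = -7/sqrt(u^2 + 49),
  N(u, v) = r_vv · N̂ = 0.
Evaluating at (u, v) = (13/2, -pi/4):
  L = 0, M = -14*sqrt(365)/365, N = 0.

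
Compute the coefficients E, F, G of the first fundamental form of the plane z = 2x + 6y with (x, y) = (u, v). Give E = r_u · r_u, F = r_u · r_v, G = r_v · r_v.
E = 5;  F = 12;  G = 37

Compute partials: r_u = (1, 0, 2), r_v = (0, 1, 6). Then
  E = r_u · r_u = 5,
  F = r_u · r_v = 12,
  G = r_v · r_v = 37.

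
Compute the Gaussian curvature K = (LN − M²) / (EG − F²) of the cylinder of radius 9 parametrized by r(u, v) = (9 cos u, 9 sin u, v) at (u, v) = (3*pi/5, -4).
K = 0

Coefficients of the first fundamental form: E = 81, F = 0, G = 1.
Coefficients of the second fundamental form: L = -9, M = 0, N = 0.
Assemble K = (LN − M²)/(EG − F²) = 0. At (u, v) = (3*pi/5, -4): K = 0.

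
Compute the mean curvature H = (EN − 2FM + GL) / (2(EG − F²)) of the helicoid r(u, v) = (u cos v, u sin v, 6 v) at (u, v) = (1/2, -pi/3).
H = 0

With E = 1, F = 0, G = u^2 + 36, L = 0, M = -6/sqrt(u^2 + 36), N = 0, assemble
  H = (EN − 2FM + GL) / (2(EG − F²)) = 0.
At (u, v) = (1/2, -pi/3): H = 0.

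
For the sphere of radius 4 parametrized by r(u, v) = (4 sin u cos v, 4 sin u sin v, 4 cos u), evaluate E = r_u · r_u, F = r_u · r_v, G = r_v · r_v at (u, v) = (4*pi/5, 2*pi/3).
E = 16;  F = 0;  G = 10 - 2*sqrt(5)

Partials: r_u = (4*cos(u)*cos(v), 4*sin(v)*cos(u), -4*sin(u)), r_v = (-4*sin(u)*sin(v), 4*sin(u)*cos(v), 0). As functions of (u, v):
  E = r_u · r_u = 16,
  F = r_u · r_v = 0,
  G = r_v · r_v = 16*sin(u)^2.
Evaluating at (u, v) = (4*pi/5, 2*pi/3): E = 16, F = 0, G = 10 - 2*sqrt(5).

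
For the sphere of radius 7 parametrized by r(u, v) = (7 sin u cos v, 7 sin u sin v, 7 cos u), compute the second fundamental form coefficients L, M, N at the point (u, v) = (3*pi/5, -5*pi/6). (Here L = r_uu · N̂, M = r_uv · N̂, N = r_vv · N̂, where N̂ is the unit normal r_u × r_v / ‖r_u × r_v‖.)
L = -7;  M = 0;  N = -35/8 - 7*sqrt(5)/8

Compute the unit normal N̂(u, v) = (sin(u)^2*cos(v)/Abs(sin(u)), sin(u)^2*sin(v)/Abs(sin(u)), sin(2*u)/(2*Abs(sin(u)))), and the second partials r_uu, r_uv, r_vv. Take dot products:
  L(u, v) = r_uu · N̂ = -7*sin(u)/Abs(sin(u)),
  M(u, v) = r_uv · N̂ = 0,
  N(u, v) = r_vv · N̂ = -7*sin(u)^3/Abs(sin(u)).
Evaluating at (u, v) = (3*pi/5, -5*pi/6):
  L = -7, M = 0, N = -35/8 - 7*sqrt(5)/8.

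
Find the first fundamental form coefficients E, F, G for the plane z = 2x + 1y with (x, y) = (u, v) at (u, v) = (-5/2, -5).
E = 5;  F = 2;  G = 2

Partials: r_u = (1, 0, 2), r_v = (0, 1, 1). As functions of (u, v):
  E = r_u · r_u = 5,
  F = r_u · r_v = 2,
  G = r_v · r_v = 2.
Evaluating at (u, v) = (-5/2, -5): E = 5, F = 2, G = 2.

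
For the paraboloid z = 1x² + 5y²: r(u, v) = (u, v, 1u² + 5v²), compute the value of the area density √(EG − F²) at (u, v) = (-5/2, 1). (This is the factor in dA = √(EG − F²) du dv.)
√(EG − F²)|_{(-5/2, 1)} = 3*sqrt(14)

E = 4*u^2 + 1, F = 20*u*v, G = 100*v^2 + 1, so EG − F² = 4*u^2 + 100*v^2 + 1. Taking the positive square root: √(EG − F²) = sqrt(4*u^2 + 100*v^2 + 1). At (u, v) = (-5/2, 1): 3*sqrt(14).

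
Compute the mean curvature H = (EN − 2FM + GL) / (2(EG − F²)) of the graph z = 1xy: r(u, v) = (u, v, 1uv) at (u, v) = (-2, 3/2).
H = 24*sqrt(29)/841

With E = v^2 + 1, F = u*v, G = u^2 + 1, L = 0, M = 1/sqrt(u^2 + v^2 + 1), N = 0, assemble
  H = (EN − 2FM + GL) / (2(EG − F²)) = -u*v/(u^2 + v^2 + 1)^(3/2).
At (u, v) = (-2, 3/2): H = 24*sqrt(29)/841.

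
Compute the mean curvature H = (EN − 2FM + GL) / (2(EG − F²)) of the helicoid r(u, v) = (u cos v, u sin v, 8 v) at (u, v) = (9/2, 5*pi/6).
H = 0

With E = 1, F = 0, G = u^2 + 64, L = 0, M = -8/sqrt(u^2 + 64), N = 0, assemble
  H = (EN − 2FM + GL) / (2(EG − F²)) = 0.
At (u, v) = (9/2, 5*pi/6): H = 0.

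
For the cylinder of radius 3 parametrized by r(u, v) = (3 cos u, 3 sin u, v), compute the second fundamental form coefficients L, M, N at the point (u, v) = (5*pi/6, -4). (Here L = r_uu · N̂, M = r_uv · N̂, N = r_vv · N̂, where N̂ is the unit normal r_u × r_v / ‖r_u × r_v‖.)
L = -3;  M = 0;  N = 0

Compute the unit normal N̂(u, v) = (cos(u), sin(u), 0), and the second partials r_uu, r_uv, r_vv. Take dot products:
  L(u, v) = r_uu · N̂ = -3,
  M(u, v) = r_uv · N̂ = 0,
  N(u, v) = r_vv · N̂ = 0.
Evaluating at (u, v) = (5*pi/6, -4):
  L = -3, M = 0, N = 0.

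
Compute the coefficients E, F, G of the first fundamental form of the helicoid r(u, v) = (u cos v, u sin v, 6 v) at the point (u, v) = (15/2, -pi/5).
E = 1;  F = 0;  G = 369/4

Partials: r_u = (cos(v), sin(v), 0), r_v = (-u*sin(v), u*cos(v), 6). As functions of (u, v):
  E = r_u · r_u = 1,
  F = r_u · r_v = 0,
  G = r_v · r_v = u^2 + 36.
Evaluating at (u, v) = (15/2, -pi/5): E = 1, F = 0, G = 369/4.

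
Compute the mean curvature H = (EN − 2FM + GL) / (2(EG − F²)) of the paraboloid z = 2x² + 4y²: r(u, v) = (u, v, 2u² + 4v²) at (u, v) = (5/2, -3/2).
H = 694*sqrt(5)/8575

With E = 16*u^2 + 1, F = 32*u*v, G = 64*v^2 + 1, L = 4/sqrt(16*u^2 + 64*v^2 + 1), M = 0, N = 8/sqrt(16*u^2 + 64*v^2 + 1), assemble
  H = (EN − 2FM + GL) / (2(EG − F²)) = 2*(32*u^2 + 64*v^2 + 3)/(16*u^2 + 64*v^2 + 1)^(3/2).
At (u, v) = (5/2, -3/2): H = 694*sqrt(5)/8575.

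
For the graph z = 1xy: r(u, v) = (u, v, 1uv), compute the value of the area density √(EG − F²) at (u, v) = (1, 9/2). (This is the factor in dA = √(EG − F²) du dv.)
√(EG − F²)|_{(1, 9/2)} = sqrt(89)/2

E = v^2 + 1, F = u*v, G = u^2 + 1, so EG − F² = u^2 + v^2 + 1. Taking the positive square root: √(EG − F²) = sqrt(u^2 + v^2 + 1). At (u, v) = (1, 9/2): sqrt(89)/2.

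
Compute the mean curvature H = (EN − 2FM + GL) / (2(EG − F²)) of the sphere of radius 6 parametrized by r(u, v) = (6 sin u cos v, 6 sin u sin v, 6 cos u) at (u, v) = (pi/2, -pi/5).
H = -1/6

With E = 36, F = 0, G = 36*sin(u)^2, L = -6*sin(u)/Abs(sin(u)), M = 0, N = -6*sin(u)^3/Abs(sin(u)), assemble
  H = (EN − 2FM + GL) / (2(EG − F²)) = -sin(u)/(6*Abs(sin(u))).
At (u, v) = (pi/2, -pi/5): H = -1/6.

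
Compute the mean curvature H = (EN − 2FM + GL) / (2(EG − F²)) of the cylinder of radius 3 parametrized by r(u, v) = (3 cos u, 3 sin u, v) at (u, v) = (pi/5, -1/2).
H = -1/6

With E = 9, F = 0, G = 1, L = -3, M = 0, N = 0, assemble
  H = (EN − 2FM + GL) / (2(EG − F²)) = -1/6.
At (u, v) = (pi/5, -1/2): H = -1/6.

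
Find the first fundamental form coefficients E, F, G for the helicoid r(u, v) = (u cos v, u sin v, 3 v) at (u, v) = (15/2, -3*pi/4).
E = 1;  F = 0;  G = 261/4

Partials: r_u = (cos(v), sin(v), 0), r_v = (-u*sin(v), u*cos(v), 3). As functions of (u, v):
  E = r_u · r_u = 1,
  F = r_u · r_v = 0,
  G = r_v · r_v = u^2 + 9.
Evaluating at (u, v) = (15/2, -3*pi/4): E = 1, F = 0, G = 261/4.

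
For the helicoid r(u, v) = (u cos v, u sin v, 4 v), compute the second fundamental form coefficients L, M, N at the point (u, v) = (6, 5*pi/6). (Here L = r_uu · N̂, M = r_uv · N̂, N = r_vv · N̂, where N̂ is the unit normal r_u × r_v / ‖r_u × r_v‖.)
L = 0;  M = -2*sqrt(13)/13;  N = 0

Compute the unit normal N̂(u, v) = (4*sin(v)/sqrt(u^2 + 16), -4*cos(v)/sqrt(u^2 + 16), u/sqrt(u^2 + 16)), and the second partials r_uu, r_uv, r_vv. Take dot products:
  L(u, v) = r_uu · N̂ = 0,
  M(u, v) = r_uv · N̂ = -4/sqrt(u^2 + 16),
  N(u, v) = r_vv · N̂ = 0.
Evaluating at (u, v) = (6, 5*pi/6):
  L = 0, M = -2*sqrt(13)/13, N = 0.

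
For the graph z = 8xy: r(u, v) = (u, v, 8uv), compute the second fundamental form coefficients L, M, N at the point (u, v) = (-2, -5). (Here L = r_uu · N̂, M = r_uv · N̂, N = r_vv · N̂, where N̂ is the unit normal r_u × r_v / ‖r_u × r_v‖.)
L = 0;  M = 8*sqrt(1857)/1857;  N = 0

Compute the unit normal N̂(u, v) = (-8*v/sqrt(64*u^2 + 64*v^2 + 1), -8*u/sqrt(64*u^2 + 64*v^2 + 1), 1/sqrt(64*u^2 + 64*v^2 + 1)), and the second partials r_uu, r_uv, r_vv. Take dot products:
  L(u, v) = r_uu · N̂ = 0,
  M(u, v) = r_uv · N̂ = 8/sqrt(64*u^2 + 64*v^2 + 1),
  N(u, v) = r_vv · N̂ = 0.
Evaluating at (u, v) = (-2, -5):
  L = 0, M = 8*sqrt(1857)/1857, N = 0.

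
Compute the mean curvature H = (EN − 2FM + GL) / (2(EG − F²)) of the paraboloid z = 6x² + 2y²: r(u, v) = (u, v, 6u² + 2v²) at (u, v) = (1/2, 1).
H = 176*sqrt(53)/2809

With E = 144*u^2 + 1, F = 48*u*v, G = 16*v^2 + 1, L = 12/sqrt(144*u^2 + 16*v^2 + 1), M = 0, N = 4/sqrt(144*u^2 + 16*v^2 + 1), assemble
  H = (EN − 2FM + GL) / (2(EG − F²)) = 8*(36*u^2 + 12*v^2 + 1)/(144*u^2 + 16*v^2 + 1)^(3/2).
At (u, v) = (1/2, 1): H = 176*sqrt(53)/2809.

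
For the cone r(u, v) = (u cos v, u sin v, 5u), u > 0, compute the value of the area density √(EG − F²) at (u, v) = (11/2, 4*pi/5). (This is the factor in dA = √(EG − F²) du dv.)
√(EG − F²)|_{(11/2, 4*pi/5)} = 11*sqrt(26)/2

E = 26, F = 0, G = u^2, so EG − F² = 26*u^2. Taking the positive square root: √(EG − F²) = sqrt(26)*Abs(u). At (u, v) = (11/2, 4*pi/5): 11*sqrt(26)/2.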